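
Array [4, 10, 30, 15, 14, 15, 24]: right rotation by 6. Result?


Right rotate by 6: [10, 30, 15, 14, 15, 24, 4]


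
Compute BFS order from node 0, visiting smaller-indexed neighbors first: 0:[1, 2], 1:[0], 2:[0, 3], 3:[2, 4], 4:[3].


BFS queue: start with [0]
Visit order: [0, 1, 2, 3, 4]


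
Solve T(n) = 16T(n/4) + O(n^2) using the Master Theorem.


a=16, b=4, c=2. log_4(16)=2 = c=2. Case 2: O(n^c log n) = O(n^2 log n)
Complexity: O(n^2 log n)


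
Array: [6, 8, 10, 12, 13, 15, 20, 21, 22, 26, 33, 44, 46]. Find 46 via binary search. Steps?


Search for 46:
[0,12] mid=6 arr[6]=20
[7,12] mid=9 arr[9]=26
[10,12] mid=11 arr[11]=44
[12,12] mid=12 arr[12]=46
Total: 4 comparisons


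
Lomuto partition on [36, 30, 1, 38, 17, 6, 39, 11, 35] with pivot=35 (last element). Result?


Elements <= 35 go left of pivot.
Result: [30, 1, 17, 6, 11, 35, 39, 36, 38], pivot at index 5


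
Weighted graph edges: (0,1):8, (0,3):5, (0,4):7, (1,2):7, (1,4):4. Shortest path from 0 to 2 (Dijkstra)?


Dijkstra from 0:
Distances: {0: 0, 1: 8, 2: 15, 3: 5, 4: 7}
Shortest distance to 2 = 15, path = [0, 1, 2]


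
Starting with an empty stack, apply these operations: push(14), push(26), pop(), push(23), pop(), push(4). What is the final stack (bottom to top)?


push(14) -> [14]
push(26) -> [14, 26]
pop() returns 26 -> [14]
push(23) -> [14, 23]
pop() returns 23 -> [14]
push(4) -> [14, 4]
Final stack (bottom to top): [14, 4]


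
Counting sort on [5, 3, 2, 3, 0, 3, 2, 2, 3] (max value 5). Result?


Count array: [1, 0, 3, 4, 0, 1]
Reconstruct: [0, 2, 2, 2, 3, 3, 3, 3, 5]


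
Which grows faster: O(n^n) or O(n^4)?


quartic grows slower than n^n
O(n^4) is asymptotically smaller; O(n^n) grows faster


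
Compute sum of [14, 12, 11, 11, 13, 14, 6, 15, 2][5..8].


Prefix sums: [0, 14, 26, 37, 48, 61, 75, 81, 96, 98]
Sum[5..8] = prefix[9] - prefix[5] = 98 - 61 = 37


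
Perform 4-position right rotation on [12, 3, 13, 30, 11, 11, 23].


Right rotate by 4: [30, 11, 11, 23, 12, 3, 13]


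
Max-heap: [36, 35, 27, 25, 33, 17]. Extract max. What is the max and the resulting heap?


Max = 36
Replace root with last, heapify down
Resulting heap: [35, 33, 27, 25, 17]


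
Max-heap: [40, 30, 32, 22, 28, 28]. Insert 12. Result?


Append 12: [40, 30, 32, 22, 28, 28, 12]
Bubble up: no swaps needed
Result: [40, 30, 32, 22, 28, 28, 12]


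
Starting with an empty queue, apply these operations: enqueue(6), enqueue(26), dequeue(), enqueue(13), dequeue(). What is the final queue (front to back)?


enqueue(6) -> [6]
enqueue(26) -> [6, 26]
dequeue() returns 6 -> [26]
enqueue(13) -> [26, 13]
dequeue() returns 26 -> [13]
Final queue (front to back): [13]


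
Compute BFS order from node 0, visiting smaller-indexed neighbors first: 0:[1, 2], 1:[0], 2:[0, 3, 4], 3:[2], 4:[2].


BFS queue: start with [0]
Visit order: [0, 1, 2, 3, 4]


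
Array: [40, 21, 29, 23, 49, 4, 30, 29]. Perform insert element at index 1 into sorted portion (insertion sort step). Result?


After one pass: [21, 40, 29, 23, 49, 4, 30, 29]


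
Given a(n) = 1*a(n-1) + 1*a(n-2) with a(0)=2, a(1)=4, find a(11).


Build bottom-up:
...a(9)=178, a(10)=288, a(11)=1*288+1*178=466


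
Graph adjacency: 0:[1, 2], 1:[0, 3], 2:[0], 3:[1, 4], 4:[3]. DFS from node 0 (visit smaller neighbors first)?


DFS stack-based: start with [0]
Visit order: [0, 1, 3, 4, 2]


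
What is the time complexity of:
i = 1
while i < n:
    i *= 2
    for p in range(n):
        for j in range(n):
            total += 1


Per nesting level: O(log n) * O(n) * O(n) = O(n^2 log n)
Complexity: O(n^2 log n)


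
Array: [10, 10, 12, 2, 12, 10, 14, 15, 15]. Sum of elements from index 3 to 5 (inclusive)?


Prefix sums: [0, 10, 20, 32, 34, 46, 56, 70, 85, 100]
Sum[3..5] = prefix[6] - prefix[3] = 56 - 32 = 24


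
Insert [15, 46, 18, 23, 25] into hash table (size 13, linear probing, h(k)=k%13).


Insertions: 15->slot 2; 46->slot 7; 18->slot 5; 23->slot 10; 25->slot 12
Table: [None, None, 15, None, None, 18, None, 46, None, None, 23, None, 25]


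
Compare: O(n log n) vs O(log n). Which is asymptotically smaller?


logarithmic grows slower than linearithmic
O(log n) is asymptotically smaller; O(n log n) grows faster


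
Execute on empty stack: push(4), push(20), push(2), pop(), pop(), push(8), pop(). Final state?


push(4) -> [4]
push(20) -> [4, 20]
push(2) -> [4, 20, 2]
pop() returns 2 -> [4, 20]
pop() returns 20 -> [4]
push(8) -> [4, 8]
pop() returns 8 -> [4]
Final stack (bottom to top): [4]


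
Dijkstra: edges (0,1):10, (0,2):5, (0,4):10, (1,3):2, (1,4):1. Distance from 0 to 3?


Dijkstra from 0:
Distances: {0: 0, 1: 10, 2: 5, 3: 12, 4: 10}
Shortest distance to 3 = 12, path = [0, 1, 3]


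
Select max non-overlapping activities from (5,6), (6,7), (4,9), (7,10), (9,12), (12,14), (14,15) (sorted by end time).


Greedy: pick earliest-ending, then skip overlaps.
Selected (5 activities): [(5, 6), (6, 7), (7, 10), (12, 14), (14, 15)]


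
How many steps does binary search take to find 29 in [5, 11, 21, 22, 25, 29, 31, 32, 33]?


Search for 29:
[0,8] mid=4 arr[4]=25
[5,8] mid=6 arr[6]=31
[5,5] mid=5 arr[5]=29
Total: 3 comparisons


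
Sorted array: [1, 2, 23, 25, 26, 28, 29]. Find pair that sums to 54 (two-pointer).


Two pointers: lo=0, hi=6
Found pair: (25, 29) summing to 54


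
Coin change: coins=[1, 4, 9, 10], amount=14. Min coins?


dp[0]=0; dp[i]=1+min(dp[i-c] for c in coins)
...dp[9]=1, dp[10]=1, dp[11]=2, dp[12]=3, dp[13]=2, dp[14]=2
Minimum coins for 14 = 2


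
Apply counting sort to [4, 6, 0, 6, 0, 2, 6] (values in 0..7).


Count array: [2, 0, 1, 0, 1, 0, 3, 0]
Reconstruct: [0, 0, 2, 4, 6, 6, 6]


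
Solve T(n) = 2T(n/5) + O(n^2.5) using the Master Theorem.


a=2, b=5, c=2.5. log_5(2)=0.431 < c=2.5. Case 3: O(n^c) = O(n^2.500)
Complexity: O(n^2.500)


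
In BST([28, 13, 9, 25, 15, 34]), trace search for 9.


BST root = 28
Search for 9: compare at each node
Path: [28, 13, 9]


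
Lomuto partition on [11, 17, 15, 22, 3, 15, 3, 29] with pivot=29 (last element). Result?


Elements <= 29 go left of pivot.
Result: [11, 17, 15, 22, 3, 15, 3, 29], pivot at index 7


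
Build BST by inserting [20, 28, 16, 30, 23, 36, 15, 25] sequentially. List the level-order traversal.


Root = 20; build tree by BST insertion.
Level-Order traversal: [20, 16, 28, 15, 23, 30, 25, 36]


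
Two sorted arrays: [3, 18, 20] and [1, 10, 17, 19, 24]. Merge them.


Compare heads, take smaller each step.
Merged: [1, 3, 10, 17, 18, 19, 20, 24]


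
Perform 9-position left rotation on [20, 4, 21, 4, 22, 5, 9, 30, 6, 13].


Left rotate by 9: [13, 20, 4, 21, 4, 22, 5, 9, 30, 6]


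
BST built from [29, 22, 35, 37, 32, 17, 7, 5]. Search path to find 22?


BST root = 29
Search for 22: compare at each node
Path: [29, 22]


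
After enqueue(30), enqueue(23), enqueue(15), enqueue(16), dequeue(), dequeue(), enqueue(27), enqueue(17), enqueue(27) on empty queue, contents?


enqueue(30) -> [30]
enqueue(23) -> [30, 23]
enqueue(15) -> [30, 23, 15]
enqueue(16) -> [30, 23, 15, 16]
dequeue() returns 30 -> [23, 15, 16]
dequeue() returns 23 -> [15, 16]
enqueue(27) -> [15, 16, 27]
enqueue(17) -> [15, 16, 27, 17]
enqueue(27) -> [15, 16, 27, 17, 27]
Final queue (front to back): [15, 16, 27, 17, 27]


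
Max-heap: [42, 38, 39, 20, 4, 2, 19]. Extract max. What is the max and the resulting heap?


Max = 42
Replace root with last, heapify down
Resulting heap: [39, 38, 19, 20, 4, 2]


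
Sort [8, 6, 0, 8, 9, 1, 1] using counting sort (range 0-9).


Count array: [1, 2, 0, 0, 0, 0, 1, 0, 2, 1]
Reconstruct: [0, 1, 1, 6, 8, 8, 9]


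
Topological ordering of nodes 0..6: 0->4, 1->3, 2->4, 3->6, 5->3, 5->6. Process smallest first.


Kahn's algorithm, process smallest node first
Order: [0, 1, 2, 4, 5, 3, 6]


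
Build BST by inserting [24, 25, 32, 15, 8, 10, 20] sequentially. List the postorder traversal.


Root = 24; build tree by BST insertion.
Postorder traversal: [10, 8, 20, 15, 32, 25, 24]


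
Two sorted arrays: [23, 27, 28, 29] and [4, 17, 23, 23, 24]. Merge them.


Compare heads, take smaller each step.
Merged: [4, 17, 23, 23, 23, 24, 27, 28, 29]


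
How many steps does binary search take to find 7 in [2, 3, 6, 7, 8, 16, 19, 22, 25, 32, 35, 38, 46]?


Search for 7:
[0,12] mid=6 arr[6]=19
[0,5] mid=2 arr[2]=6
[3,5] mid=4 arr[4]=8
[3,3] mid=3 arr[3]=7
Total: 4 comparisons


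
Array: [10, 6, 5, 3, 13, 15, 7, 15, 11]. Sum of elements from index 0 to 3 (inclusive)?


Prefix sums: [0, 10, 16, 21, 24, 37, 52, 59, 74, 85]
Sum[0..3] = prefix[4] - prefix[0] = 24 - 0 = 24


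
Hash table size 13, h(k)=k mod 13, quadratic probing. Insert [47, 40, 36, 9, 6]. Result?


Insertions: 47->slot 8; 40->slot 1; 36->slot 10; 9->slot 9; 6->slot 6
Table: [None, 40, None, None, None, None, 6, None, 47, 9, 36, None, None]


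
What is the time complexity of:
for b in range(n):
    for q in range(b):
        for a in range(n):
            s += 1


Per nesting level: O(n) * O(n) [triangular over b] * O(n) = O(n^3)
Complexity: O(n^3)


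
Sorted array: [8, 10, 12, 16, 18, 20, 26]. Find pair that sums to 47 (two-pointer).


Two pointers: lo=0, hi=6
No pair sums to 47


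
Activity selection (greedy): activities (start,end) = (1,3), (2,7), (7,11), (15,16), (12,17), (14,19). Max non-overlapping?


Greedy: pick earliest-ending, then skip overlaps.
Selected (3 activities): [(1, 3), (7, 11), (15, 16)]


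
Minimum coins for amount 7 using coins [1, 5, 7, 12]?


dp[0]=0; dp[i]=1+min(dp[i-c] for c in coins)
...dp[2]=2, dp[3]=3, dp[4]=4, dp[5]=1, dp[6]=2, dp[7]=1
Minimum coins for 7 = 1


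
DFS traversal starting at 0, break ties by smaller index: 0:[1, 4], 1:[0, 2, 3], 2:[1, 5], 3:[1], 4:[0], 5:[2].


DFS stack-based: start with [0]
Visit order: [0, 1, 2, 5, 3, 4]


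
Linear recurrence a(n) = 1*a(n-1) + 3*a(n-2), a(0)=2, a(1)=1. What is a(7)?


Build bottom-up:
...a(5)=61, a(6)=154, a(7)=1*154+3*61=337


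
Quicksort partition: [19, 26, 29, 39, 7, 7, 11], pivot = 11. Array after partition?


Elements <= 11 go left of pivot.
Result: [7, 7, 11, 39, 19, 26, 29], pivot at index 2


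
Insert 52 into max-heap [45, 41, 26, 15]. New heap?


Append 52: [45, 41, 26, 15, 52]
Bubble up: swap idx 4(52) with idx 1(41); swap idx 1(52) with idx 0(45)
Result: [52, 45, 26, 15, 41]


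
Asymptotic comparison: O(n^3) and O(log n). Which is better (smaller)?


logarithmic grows slower than cubic
O(log n) is asymptotically smaller; O(n^3) grows faster


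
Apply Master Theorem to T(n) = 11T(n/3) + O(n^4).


a=11, b=3, c=4. log_3(11)=2.183 < c=4. Case 3: O(n^c) = O(n^4)
Complexity: O(n^4)


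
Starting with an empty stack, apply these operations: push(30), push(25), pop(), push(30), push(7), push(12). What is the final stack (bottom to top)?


push(30) -> [30]
push(25) -> [30, 25]
pop() returns 25 -> [30]
push(30) -> [30, 30]
push(7) -> [30, 30, 7]
push(12) -> [30, 30, 7, 12]
Final stack (bottom to top): [30, 30, 7, 12]


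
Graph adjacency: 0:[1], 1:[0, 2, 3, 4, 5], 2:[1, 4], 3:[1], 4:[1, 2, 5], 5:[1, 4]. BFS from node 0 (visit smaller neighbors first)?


BFS queue: start with [0]
Visit order: [0, 1, 2, 3, 4, 5]


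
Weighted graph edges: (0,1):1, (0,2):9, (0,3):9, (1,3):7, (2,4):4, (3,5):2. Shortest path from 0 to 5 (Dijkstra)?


Dijkstra from 0:
Distances: {0: 0, 1: 1, 2: 9, 3: 8, 4: 13, 5: 10}
Shortest distance to 5 = 10, path = [0, 1, 3, 5]


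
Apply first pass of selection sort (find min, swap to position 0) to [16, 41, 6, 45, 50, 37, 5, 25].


After one pass: [5, 41, 6, 45, 50, 37, 16, 25]


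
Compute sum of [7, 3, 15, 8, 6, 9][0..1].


Prefix sums: [0, 7, 10, 25, 33, 39, 48]
Sum[0..1] = prefix[2] - prefix[0] = 10 - 0 = 10


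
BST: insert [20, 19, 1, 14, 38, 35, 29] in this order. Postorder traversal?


Root = 20; build tree by BST insertion.
Postorder traversal: [14, 1, 19, 29, 35, 38, 20]


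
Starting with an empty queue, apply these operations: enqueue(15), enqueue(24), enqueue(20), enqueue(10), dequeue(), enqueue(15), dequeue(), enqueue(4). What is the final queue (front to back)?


enqueue(15) -> [15]
enqueue(24) -> [15, 24]
enqueue(20) -> [15, 24, 20]
enqueue(10) -> [15, 24, 20, 10]
dequeue() returns 15 -> [24, 20, 10]
enqueue(15) -> [24, 20, 10, 15]
dequeue() returns 24 -> [20, 10, 15]
enqueue(4) -> [20, 10, 15, 4]
Final queue (front to back): [20, 10, 15, 4]


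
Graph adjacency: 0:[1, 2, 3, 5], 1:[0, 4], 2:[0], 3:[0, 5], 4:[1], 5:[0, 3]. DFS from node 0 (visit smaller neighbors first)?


DFS stack-based: start with [0]
Visit order: [0, 1, 4, 2, 3, 5]


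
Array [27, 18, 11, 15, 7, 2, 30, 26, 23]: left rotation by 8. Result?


Left rotate by 8: [23, 27, 18, 11, 15, 7, 2, 30, 26]


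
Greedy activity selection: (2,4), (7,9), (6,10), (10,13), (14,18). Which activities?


Greedy: pick earliest-ending, then skip overlaps.
Selected (4 activities): [(2, 4), (7, 9), (10, 13), (14, 18)]


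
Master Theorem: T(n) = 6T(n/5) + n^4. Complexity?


a=6, b=5, c=4. log_5(6)=1.113 < c=4. Case 3: O(n^c) = O(n^4)
Complexity: O(n^4)


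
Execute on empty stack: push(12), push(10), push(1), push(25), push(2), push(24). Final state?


push(12) -> [12]
push(10) -> [12, 10]
push(1) -> [12, 10, 1]
push(25) -> [12, 10, 1, 25]
push(2) -> [12, 10, 1, 25, 2]
push(24) -> [12, 10, 1, 25, 2, 24]
Final stack (bottom to top): [12, 10, 1, 25, 2, 24]


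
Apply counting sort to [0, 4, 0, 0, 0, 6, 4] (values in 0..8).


Count array: [4, 0, 0, 0, 2, 0, 1, 0, 0]
Reconstruct: [0, 0, 0, 0, 4, 4, 6]


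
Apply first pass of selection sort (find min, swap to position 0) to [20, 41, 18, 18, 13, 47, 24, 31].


After one pass: [13, 41, 18, 18, 20, 47, 24, 31]


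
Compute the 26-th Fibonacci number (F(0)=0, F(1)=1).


F(n)=F(n-1)+F(n-2)
...F(24)=46368, F(25)=75025, F(26)=121393


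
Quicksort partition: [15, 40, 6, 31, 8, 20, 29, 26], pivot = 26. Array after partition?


Elements <= 26 go left of pivot.
Result: [15, 6, 8, 20, 26, 31, 29, 40], pivot at index 4


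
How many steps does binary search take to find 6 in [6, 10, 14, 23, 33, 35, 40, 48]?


Search for 6:
[0,7] mid=3 arr[3]=23
[0,2] mid=1 arr[1]=10
[0,0] mid=0 arr[0]=6
Total: 3 comparisons


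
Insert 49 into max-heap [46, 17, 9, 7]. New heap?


Append 49: [46, 17, 9, 7, 49]
Bubble up: swap idx 4(49) with idx 1(17); swap idx 1(49) with idx 0(46)
Result: [49, 46, 9, 7, 17]


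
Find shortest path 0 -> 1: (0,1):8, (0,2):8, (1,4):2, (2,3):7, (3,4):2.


Dijkstra from 0:
Distances: {0: 0, 1: 8, 2: 8, 3: 12, 4: 10}
Shortest distance to 1 = 8, path = [0, 1]


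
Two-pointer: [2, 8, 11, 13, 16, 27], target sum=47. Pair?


Two pointers: lo=0, hi=5
No pair sums to 47


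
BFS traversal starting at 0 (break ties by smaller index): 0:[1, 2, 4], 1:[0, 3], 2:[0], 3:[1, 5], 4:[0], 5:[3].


BFS queue: start with [0]
Visit order: [0, 1, 2, 4, 3, 5]


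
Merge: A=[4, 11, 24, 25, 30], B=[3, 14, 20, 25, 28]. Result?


Compare heads, take smaller each step.
Merged: [3, 4, 11, 14, 20, 24, 25, 25, 28, 30]


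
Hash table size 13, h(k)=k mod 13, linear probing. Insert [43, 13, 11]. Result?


Insertions: 43->slot 4; 13->slot 0; 11->slot 11
Table: [13, None, None, None, 43, None, None, None, None, None, None, 11, None]


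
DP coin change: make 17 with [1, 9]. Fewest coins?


dp[0]=0; dp[i]=1+min(dp[i-c] for c in coins)
...dp[12]=4, dp[13]=5, dp[14]=6, dp[15]=7, dp[16]=8, dp[17]=9
Minimum coins for 17 = 9


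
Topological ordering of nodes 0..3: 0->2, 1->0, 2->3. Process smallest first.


Kahn's algorithm, process smallest node first
Order: [1, 0, 2, 3]


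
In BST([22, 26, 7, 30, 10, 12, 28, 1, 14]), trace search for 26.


BST root = 22
Search for 26: compare at each node
Path: [22, 26]


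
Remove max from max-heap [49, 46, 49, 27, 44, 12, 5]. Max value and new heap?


Max = 49
Replace root with last, heapify down
Resulting heap: [49, 46, 12, 27, 44, 5]


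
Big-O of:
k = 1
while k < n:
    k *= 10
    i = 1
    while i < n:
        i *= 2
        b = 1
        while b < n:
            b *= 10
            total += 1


Per nesting level: O(log n) * O(log n) * O(log n) = O((log n)^3)
Complexity: O((log n)^3)


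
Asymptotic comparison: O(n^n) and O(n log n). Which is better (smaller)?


linearithmic grows slower than n^n
O(n log n) is asymptotically smaller; O(n^n) grows faster


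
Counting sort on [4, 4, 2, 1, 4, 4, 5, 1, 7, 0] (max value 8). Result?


Count array: [1, 2, 1, 0, 4, 1, 0, 1, 0]
Reconstruct: [0, 1, 1, 2, 4, 4, 4, 4, 5, 7]


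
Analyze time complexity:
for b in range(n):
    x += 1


Per nesting level: O(n) = O(n)
Complexity: O(n)


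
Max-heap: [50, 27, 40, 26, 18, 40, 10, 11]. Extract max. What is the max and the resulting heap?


Max = 50
Replace root with last, heapify down
Resulting heap: [40, 27, 40, 26, 18, 11, 10]


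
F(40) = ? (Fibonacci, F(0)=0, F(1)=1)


F(n)=F(n-1)+F(n-2)
...F(38)=39088169, F(39)=63245986, F(40)=102334155


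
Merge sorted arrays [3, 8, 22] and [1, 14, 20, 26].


Compare heads, take smaller each step.
Merged: [1, 3, 8, 14, 20, 22, 26]


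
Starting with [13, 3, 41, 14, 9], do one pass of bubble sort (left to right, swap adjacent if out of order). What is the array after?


After one pass: [3, 13, 14, 9, 41]


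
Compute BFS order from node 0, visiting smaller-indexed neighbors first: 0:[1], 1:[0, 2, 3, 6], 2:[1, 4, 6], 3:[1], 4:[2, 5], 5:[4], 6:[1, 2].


BFS queue: start with [0]
Visit order: [0, 1, 2, 3, 6, 4, 5]


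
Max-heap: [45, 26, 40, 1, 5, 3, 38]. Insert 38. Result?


Append 38: [45, 26, 40, 1, 5, 3, 38, 38]
Bubble up: swap idx 7(38) with idx 3(1); swap idx 3(38) with idx 1(26)
Result: [45, 38, 40, 26, 5, 3, 38, 1]


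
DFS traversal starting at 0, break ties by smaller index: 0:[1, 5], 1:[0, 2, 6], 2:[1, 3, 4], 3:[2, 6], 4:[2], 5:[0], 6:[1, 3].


DFS stack-based: start with [0]
Visit order: [0, 1, 2, 3, 6, 4, 5]


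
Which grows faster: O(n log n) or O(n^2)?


linearithmic grows slower than quadratic
O(n log n) is asymptotically smaller; O(n^2) grows faster


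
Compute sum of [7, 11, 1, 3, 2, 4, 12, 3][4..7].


Prefix sums: [0, 7, 18, 19, 22, 24, 28, 40, 43]
Sum[4..7] = prefix[8] - prefix[4] = 43 - 22 = 21


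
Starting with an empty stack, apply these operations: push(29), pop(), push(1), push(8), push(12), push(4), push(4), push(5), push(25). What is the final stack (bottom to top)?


push(29) -> [29]
pop() returns 29 -> []
push(1) -> [1]
push(8) -> [1, 8]
push(12) -> [1, 8, 12]
push(4) -> [1, 8, 12, 4]
push(4) -> [1, 8, 12, 4, 4]
push(5) -> [1, 8, 12, 4, 4, 5]
push(25) -> [1, 8, 12, 4, 4, 5, 25]
Final stack (bottom to top): [1, 8, 12, 4, 4, 5, 25]


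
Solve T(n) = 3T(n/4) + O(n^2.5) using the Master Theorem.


a=3, b=4, c=2.5. log_4(3)=0.792 < c=2.5. Case 3: O(n^c) = O(n^2.500)
Complexity: O(n^2.500)


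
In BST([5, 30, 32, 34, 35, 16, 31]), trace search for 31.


BST root = 5
Search for 31: compare at each node
Path: [5, 30, 32, 31]


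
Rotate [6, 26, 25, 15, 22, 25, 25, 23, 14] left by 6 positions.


Left rotate by 6: [25, 23, 14, 6, 26, 25, 15, 22, 25]


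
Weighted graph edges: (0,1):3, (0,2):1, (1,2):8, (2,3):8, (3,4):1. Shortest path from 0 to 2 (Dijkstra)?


Dijkstra from 0:
Distances: {0: 0, 1: 3, 2: 1, 3: 9, 4: 10}
Shortest distance to 2 = 1, path = [0, 2]


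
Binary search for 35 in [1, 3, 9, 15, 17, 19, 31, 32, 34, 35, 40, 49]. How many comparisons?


Search for 35:
[0,11] mid=5 arr[5]=19
[6,11] mid=8 arr[8]=34
[9,11] mid=10 arr[10]=40
[9,9] mid=9 arr[9]=35
Total: 4 comparisons


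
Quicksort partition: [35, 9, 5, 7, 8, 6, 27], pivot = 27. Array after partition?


Elements <= 27 go left of pivot.
Result: [9, 5, 7, 8, 6, 27, 35], pivot at index 5


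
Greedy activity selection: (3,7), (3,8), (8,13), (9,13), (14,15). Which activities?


Greedy: pick earliest-ending, then skip overlaps.
Selected (3 activities): [(3, 7), (8, 13), (14, 15)]


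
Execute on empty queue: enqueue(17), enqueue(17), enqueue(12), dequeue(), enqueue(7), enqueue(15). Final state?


enqueue(17) -> [17]
enqueue(17) -> [17, 17]
enqueue(12) -> [17, 17, 12]
dequeue() returns 17 -> [17, 12]
enqueue(7) -> [17, 12, 7]
enqueue(15) -> [17, 12, 7, 15]
Final queue (front to back): [17, 12, 7, 15]


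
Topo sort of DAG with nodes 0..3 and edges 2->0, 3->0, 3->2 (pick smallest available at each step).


Kahn's algorithm, process smallest node first
Order: [1, 3, 2, 0]


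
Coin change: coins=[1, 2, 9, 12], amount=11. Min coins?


dp[0]=0; dp[i]=1+min(dp[i-c] for c in coins)
...dp[6]=3, dp[7]=4, dp[8]=4, dp[9]=1, dp[10]=2, dp[11]=2
Minimum coins for 11 = 2


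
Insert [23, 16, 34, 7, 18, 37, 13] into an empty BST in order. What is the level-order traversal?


Root = 23; build tree by BST insertion.
Level-Order traversal: [23, 16, 34, 7, 18, 37, 13]


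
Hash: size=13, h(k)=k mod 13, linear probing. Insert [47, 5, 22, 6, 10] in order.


Insertions: 47->slot 8; 5->slot 5; 22->slot 9; 6->slot 6; 10->slot 10
Table: [None, None, None, None, None, 5, 6, None, 47, 22, 10, None, None]


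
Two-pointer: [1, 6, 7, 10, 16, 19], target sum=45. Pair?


Two pointers: lo=0, hi=5
No pair sums to 45


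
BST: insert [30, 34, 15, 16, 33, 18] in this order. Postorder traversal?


Root = 30; build tree by BST insertion.
Postorder traversal: [18, 16, 15, 33, 34, 30]


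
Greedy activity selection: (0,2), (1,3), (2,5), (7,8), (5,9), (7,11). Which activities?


Greedy: pick earliest-ending, then skip overlaps.
Selected (3 activities): [(0, 2), (2, 5), (7, 8)]


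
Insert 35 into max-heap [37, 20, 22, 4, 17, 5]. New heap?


Append 35: [37, 20, 22, 4, 17, 5, 35]
Bubble up: swap idx 6(35) with idx 2(22)
Result: [37, 20, 35, 4, 17, 5, 22]


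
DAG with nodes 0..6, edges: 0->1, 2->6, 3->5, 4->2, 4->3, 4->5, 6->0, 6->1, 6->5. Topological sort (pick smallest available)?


Kahn's algorithm, process smallest node first
Order: [4, 2, 3, 6, 0, 1, 5]


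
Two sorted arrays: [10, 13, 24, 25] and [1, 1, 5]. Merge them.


Compare heads, take smaller each step.
Merged: [1, 1, 5, 10, 13, 24, 25]


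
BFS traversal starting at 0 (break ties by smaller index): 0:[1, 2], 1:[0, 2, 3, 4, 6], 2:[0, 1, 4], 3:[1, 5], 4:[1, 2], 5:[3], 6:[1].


BFS queue: start with [0]
Visit order: [0, 1, 2, 3, 4, 6, 5]


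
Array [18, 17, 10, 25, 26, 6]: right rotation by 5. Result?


Right rotate by 5: [17, 10, 25, 26, 6, 18]


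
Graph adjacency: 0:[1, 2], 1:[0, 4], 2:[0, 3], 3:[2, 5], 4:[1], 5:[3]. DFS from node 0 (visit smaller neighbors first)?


DFS stack-based: start with [0]
Visit order: [0, 1, 4, 2, 3, 5]


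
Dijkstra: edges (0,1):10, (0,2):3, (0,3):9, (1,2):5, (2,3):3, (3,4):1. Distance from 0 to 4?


Dijkstra from 0:
Distances: {0: 0, 1: 8, 2: 3, 3: 6, 4: 7}
Shortest distance to 4 = 7, path = [0, 2, 3, 4]


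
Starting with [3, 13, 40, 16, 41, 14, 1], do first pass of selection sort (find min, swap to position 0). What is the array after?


After one pass: [1, 13, 40, 16, 41, 14, 3]


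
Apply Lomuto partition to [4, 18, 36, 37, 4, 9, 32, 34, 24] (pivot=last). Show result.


Elements <= 24 go left of pivot.
Result: [4, 18, 4, 9, 24, 37, 32, 34, 36], pivot at index 4


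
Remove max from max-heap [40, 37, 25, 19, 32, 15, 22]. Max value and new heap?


Max = 40
Replace root with last, heapify down
Resulting heap: [37, 32, 25, 19, 22, 15]


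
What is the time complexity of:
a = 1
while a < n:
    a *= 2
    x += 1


Per nesting level: O(log n) = O(log n)
Complexity: O(log n)


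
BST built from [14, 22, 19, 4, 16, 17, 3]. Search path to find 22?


BST root = 14
Search for 22: compare at each node
Path: [14, 22]


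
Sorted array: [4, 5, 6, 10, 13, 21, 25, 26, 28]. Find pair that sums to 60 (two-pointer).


Two pointers: lo=0, hi=8
No pair sums to 60


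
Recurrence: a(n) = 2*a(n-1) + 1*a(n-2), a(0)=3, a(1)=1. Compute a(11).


Build bottom-up:
...a(9)=2209, a(10)=5333, a(11)=2*5333+1*2209=12875


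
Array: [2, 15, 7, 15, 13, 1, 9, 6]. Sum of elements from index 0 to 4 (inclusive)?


Prefix sums: [0, 2, 17, 24, 39, 52, 53, 62, 68]
Sum[0..4] = prefix[5] - prefix[0] = 52 - 0 = 52


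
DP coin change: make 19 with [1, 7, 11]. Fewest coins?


dp[0]=0; dp[i]=1+min(dp[i-c] for c in coins)
...dp[14]=2, dp[15]=3, dp[16]=4, dp[17]=5, dp[18]=2, dp[19]=3
Minimum coins for 19 = 3


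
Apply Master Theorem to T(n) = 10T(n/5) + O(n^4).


a=10, b=5, c=4. log_5(10)=1.431 < c=4. Case 3: O(n^c) = O(n^4)
Complexity: O(n^4)


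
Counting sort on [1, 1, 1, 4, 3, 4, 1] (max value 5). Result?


Count array: [0, 4, 0, 1, 2, 0]
Reconstruct: [1, 1, 1, 1, 3, 4, 4]


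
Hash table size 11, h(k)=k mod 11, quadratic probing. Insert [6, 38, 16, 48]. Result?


Insertions: 6->slot 6; 38->slot 5; 16->slot 9; 48->slot 4
Table: [None, None, None, None, 48, 38, 6, None, None, 16, None]


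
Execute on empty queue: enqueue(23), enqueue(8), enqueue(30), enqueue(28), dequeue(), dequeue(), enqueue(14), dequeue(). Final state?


enqueue(23) -> [23]
enqueue(8) -> [23, 8]
enqueue(30) -> [23, 8, 30]
enqueue(28) -> [23, 8, 30, 28]
dequeue() returns 23 -> [8, 30, 28]
dequeue() returns 8 -> [30, 28]
enqueue(14) -> [30, 28, 14]
dequeue() returns 30 -> [28, 14]
Final queue (front to back): [28, 14]


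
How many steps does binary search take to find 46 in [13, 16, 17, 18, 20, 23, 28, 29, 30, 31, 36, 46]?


Search for 46:
[0,11] mid=5 arr[5]=23
[6,11] mid=8 arr[8]=30
[9,11] mid=10 arr[10]=36
[11,11] mid=11 arr[11]=46
Total: 4 comparisons


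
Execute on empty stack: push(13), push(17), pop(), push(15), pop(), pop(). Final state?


push(13) -> [13]
push(17) -> [13, 17]
pop() returns 17 -> [13]
push(15) -> [13, 15]
pop() returns 15 -> [13]
pop() returns 13 -> []
Final stack (bottom to top): []


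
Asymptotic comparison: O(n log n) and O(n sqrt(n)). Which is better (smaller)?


linearithmic grows slower than n^1.5
O(n log n) is asymptotically smaller; O(n sqrt(n)) grows faster


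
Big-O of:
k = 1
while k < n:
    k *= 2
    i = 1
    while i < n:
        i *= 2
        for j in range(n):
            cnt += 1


Per nesting level: O(log n) * O(log n) * O(n) = O(n (log n)^2)
Complexity: O(n (log n)^2)


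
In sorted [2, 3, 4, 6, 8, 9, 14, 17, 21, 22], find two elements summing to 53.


Two pointers: lo=0, hi=9
No pair sums to 53


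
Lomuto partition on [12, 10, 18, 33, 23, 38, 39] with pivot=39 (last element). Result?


Elements <= 39 go left of pivot.
Result: [12, 10, 18, 33, 23, 38, 39], pivot at index 6


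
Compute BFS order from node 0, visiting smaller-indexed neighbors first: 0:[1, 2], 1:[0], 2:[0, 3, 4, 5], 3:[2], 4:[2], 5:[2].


BFS queue: start with [0]
Visit order: [0, 1, 2, 3, 4, 5]


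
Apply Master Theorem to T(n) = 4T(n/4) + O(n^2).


a=4, b=4, c=2. log_4(4)=1 < c=2. Case 3: O(n^c) = O(n^2)
Complexity: O(n^2)


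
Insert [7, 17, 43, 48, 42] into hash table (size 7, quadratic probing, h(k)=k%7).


Insertions: 7->slot 0; 17->slot 3; 43->slot 1; 48->slot 6; 42->slot 4
Table: [7, 43, None, 17, 42, None, 48]


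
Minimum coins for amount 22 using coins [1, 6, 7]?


dp[0]=0; dp[i]=1+min(dp[i-c] for c in coins)
...dp[17]=5, dp[18]=3, dp[19]=3, dp[20]=3, dp[21]=3, dp[22]=4
Minimum coins for 22 = 4


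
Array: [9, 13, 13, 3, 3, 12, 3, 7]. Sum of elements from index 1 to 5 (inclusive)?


Prefix sums: [0, 9, 22, 35, 38, 41, 53, 56, 63]
Sum[1..5] = prefix[6] - prefix[1] = 53 - 9 = 44


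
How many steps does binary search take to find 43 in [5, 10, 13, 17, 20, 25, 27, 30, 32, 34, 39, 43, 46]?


Search for 43:
[0,12] mid=6 arr[6]=27
[7,12] mid=9 arr[9]=34
[10,12] mid=11 arr[11]=43
Total: 3 comparisons


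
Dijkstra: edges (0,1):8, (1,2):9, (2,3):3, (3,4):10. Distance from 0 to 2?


Dijkstra from 0:
Distances: {0: 0, 1: 8, 2: 17, 3: 20, 4: 30}
Shortest distance to 2 = 17, path = [0, 1, 2]


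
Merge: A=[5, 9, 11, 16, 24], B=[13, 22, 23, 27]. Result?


Compare heads, take smaller each step.
Merged: [5, 9, 11, 13, 16, 22, 23, 24, 27]


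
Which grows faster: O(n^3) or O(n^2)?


quadratic grows slower than cubic
O(n^2) is asymptotically smaller; O(n^3) grows faster


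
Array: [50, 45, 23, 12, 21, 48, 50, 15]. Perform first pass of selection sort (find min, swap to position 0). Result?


After one pass: [12, 45, 23, 50, 21, 48, 50, 15]


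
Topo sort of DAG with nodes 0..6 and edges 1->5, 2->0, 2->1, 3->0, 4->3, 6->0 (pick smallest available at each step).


Kahn's algorithm, process smallest node first
Order: [2, 1, 4, 3, 5, 6, 0]


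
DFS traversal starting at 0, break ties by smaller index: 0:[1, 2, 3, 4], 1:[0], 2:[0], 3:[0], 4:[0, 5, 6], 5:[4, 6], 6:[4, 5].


DFS stack-based: start with [0]
Visit order: [0, 1, 2, 3, 4, 5, 6]


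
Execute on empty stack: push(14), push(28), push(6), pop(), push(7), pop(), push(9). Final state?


push(14) -> [14]
push(28) -> [14, 28]
push(6) -> [14, 28, 6]
pop() returns 6 -> [14, 28]
push(7) -> [14, 28, 7]
pop() returns 7 -> [14, 28]
push(9) -> [14, 28, 9]
Final stack (bottom to top): [14, 28, 9]


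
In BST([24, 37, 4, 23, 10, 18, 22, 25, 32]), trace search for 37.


BST root = 24
Search for 37: compare at each node
Path: [24, 37]


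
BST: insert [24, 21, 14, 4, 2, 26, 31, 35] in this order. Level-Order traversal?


Root = 24; build tree by BST insertion.
Level-Order traversal: [24, 21, 26, 14, 31, 4, 35, 2]


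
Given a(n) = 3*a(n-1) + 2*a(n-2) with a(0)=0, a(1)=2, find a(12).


Build bottom-up:
...a(10)=159294, a(11)=567334, a(12)=3*567334+2*159294=2020590


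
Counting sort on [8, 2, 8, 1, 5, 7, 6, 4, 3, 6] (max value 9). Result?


Count array: [0, 1, 1, 1, 1, 1, 2, 1, 2, 0]
Reconstruct: [1, 2, 3, 4, 5, 6, 6, 7, 8, 8]


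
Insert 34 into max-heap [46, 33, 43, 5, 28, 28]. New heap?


Append 34: [46, 33, 43, 5, 28, 28, 34]
Bubble up: no swaps needed
Result: [46, 33, 43, 5, 28, 28, 34]


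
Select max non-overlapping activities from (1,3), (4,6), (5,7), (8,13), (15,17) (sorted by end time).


Greedy: pick earliest-ending, then skip overlaps.
Selected (4 activities): [(1, 3), (4, 6), (8, 13), (15, 17)]


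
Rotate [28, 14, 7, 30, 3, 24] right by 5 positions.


Right rotate by 5: [14, 7, 30, 3, 24, 28]


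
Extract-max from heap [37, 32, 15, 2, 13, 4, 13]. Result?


Max = 37
Replace root with last, heapify down
Resulting heap: [32, 13, 15, 2, 13, 4]


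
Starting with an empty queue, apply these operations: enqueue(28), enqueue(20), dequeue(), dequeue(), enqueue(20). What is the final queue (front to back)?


enqueue(28) -> [28]
enqueue(20) -> [28, 20]
dequeue() returns 28 -> [20]
dequeue() returns 20 -> []
enqueue(20) -> [20]
Final queue (front to back): [20]


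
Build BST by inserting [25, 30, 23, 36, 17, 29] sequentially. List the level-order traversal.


Root = 25; build tree by BST insertion.
Level-Order traversal: [25, 23, 30, 17, 29, 36]


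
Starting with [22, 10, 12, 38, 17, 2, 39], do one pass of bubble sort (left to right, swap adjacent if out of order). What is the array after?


After one pass: [10, 12, 22, 17, 2, 38, 39]


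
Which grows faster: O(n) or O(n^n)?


linear grows slower than n^n
O(n) is asymptotically smaller; O(n^n) grows faster


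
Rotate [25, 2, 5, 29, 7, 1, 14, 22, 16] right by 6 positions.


Right rotate by 6: [29, 7, 1, 14, 22, 16, 25, 2, 5]


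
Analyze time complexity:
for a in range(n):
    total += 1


Per nesting level: O(n) = O(n)
Complexity: O(n)


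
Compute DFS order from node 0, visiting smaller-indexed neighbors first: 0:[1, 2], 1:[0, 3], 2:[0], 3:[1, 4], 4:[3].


DFS stack-based: start with [0]
Visit order: [0, 1, 3, 4, 2]


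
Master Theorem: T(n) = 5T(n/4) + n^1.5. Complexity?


a=5, b=4, c=1.5. log_4(5)=1.161 < c=1.5. Case 3: O(n^c) = O(n^1.500)
Complexity: O(n^1.500)


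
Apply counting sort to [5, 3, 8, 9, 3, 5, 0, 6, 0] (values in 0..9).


Count array: [2, 0, 0, 2, 0, 2, 1, 0, 1, 1]
Reconstruct: [0, 0, 3, 3, 5, 5, 6, 8, 9]


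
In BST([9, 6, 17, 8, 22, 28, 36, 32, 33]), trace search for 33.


BST root = 9
Search for 33: compare at each node
Path: [9, 17, 22, 28, 36, 32, 33]


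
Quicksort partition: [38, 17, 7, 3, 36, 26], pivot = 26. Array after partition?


Elements <= 26 go left of pivot.
Result: [17, 7, 3, 26, 36, 38], pivot at index 3


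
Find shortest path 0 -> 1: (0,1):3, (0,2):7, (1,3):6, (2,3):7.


Dijkstra from 0:
Distances: {0: 0, 1: 3, 2: 7, 3: 9}
Shortest distance to 1 = 3, path = [0, 1]


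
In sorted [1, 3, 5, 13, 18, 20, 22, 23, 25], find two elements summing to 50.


Two pointers: lo=0, hi=8
No pair sums to 50


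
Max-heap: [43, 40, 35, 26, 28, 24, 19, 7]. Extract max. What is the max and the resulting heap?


Max = 43
Replace root with last, heapify down
Resulting heap: [40, 28, 35, 26, 7, 24, 19]


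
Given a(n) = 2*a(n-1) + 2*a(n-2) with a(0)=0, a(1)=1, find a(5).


Build bottom-up:
...a(3)=6, a(4)=16, a(5)=2*16+2*6=44


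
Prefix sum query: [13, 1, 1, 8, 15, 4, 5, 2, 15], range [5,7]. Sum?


Prefix sums: [0, 13, 14, 15, 23, 38, 42, 47, 49, 64]
Sum[5..7] = prefix[8] - prefix[5] = 49 - 38 = 11


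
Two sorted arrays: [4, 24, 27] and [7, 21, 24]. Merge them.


Compare heads, take smaller each step.
Merged: [4, 7, 21, 24, 24, 27]


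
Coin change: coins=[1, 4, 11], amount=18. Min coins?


dp[0]=0; dp[i]=1+min(dp[i-c] for c in coins)
...dp[13]=3, dp[14]=4, dp[15]=2, dp[16]=3, dp[17]=4, dp[18]=5
Minimum coins for 18 = 5


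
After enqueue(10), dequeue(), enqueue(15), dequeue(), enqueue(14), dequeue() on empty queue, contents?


enqueue(10) -> [10]
dequeue() returns 10 -> []
enqueue(15) -> [15]
dequeue() returns 15 -> []
enqueue(14) -> [14]
dequeue() returns 14 -> []
Final queue (front to back): []


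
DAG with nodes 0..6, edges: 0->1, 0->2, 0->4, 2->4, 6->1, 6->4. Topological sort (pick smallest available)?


Kahn's algorithm, process smallest node first
Order: [0, 2, 3, 5, 6, 1, 4]


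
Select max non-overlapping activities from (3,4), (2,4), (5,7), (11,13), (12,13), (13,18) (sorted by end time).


Greedy: pick earliest-ending, then skip overlaps.
Selected (4 activities): [(3, 4), (5, 7), (11, 13), (13, 18)]


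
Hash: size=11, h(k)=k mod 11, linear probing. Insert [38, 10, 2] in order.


Insertions: 38->slot 5; 10->slot 10; 2->slot 2
Table: [None, None, 2, None, None, 38, None, None, None, None, 10]


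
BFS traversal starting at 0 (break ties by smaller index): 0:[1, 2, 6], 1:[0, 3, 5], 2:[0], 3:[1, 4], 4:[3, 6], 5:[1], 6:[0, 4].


BFS queue: start with [0]
Visit order: [0, 1, 2, 6, 3, 5, 4]


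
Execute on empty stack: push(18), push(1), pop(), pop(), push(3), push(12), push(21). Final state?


push(18) -> [18]
push(1) -> [18, 1]
pop() returns 1 -> [18]
pop() returns 18 -> []
push(3) -> [3]
push(12) -> [3, 12]
push(21) -> [3, 12, 21]
Final stack (bottom to top): [3, 12, 21]


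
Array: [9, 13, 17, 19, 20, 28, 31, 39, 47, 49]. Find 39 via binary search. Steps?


Search for 39:
[0,9] mid=4 arr[4]=20
[5,9] mid=7 arr[7]=39
Total: 2 comparisons


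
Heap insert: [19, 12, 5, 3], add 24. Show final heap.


Append 24: [19, 12, 5, 3, 24]
Bubble up: swap idx 4(24) with idx 1(12); swap idx 1(24) with idx 0(19)
Result: [24, 19, 5, 3, 12]


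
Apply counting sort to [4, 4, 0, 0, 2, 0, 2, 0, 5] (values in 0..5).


Count array: [4, 0, 2, 0, 2, 1]
Reconstruct: [0, 0, 0, 0, 2, 2, 4, 4, 5]


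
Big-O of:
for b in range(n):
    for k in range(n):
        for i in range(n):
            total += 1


Per nesting level: O(n) * O(n) * O(n) = O(n^3)
Complexity: O(n^3)


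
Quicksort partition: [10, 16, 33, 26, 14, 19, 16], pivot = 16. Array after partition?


Elements <= 16 go left of pivot.
Result: [10, 16, 14, 16, 33, 19, 26], pivot at index 3


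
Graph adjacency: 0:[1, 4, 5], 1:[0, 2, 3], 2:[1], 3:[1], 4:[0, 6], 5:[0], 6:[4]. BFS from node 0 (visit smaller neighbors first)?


BFS queue: start with [0]
Visit order: [0, 1, 4, 5, 2, 3, 6]


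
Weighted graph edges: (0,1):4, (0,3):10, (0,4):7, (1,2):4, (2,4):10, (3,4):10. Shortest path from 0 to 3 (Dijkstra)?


Dijkstra from 0:
Distances: {0: 0, 1: 4, 2: 8, 3: 10, 4: 7}
Shortest distance to 3 = 10, path = [0, 3]


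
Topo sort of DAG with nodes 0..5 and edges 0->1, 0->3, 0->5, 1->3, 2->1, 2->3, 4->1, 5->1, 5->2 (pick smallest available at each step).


Kahn's algorithm, process smallest node first
Order: [0, 4, 5, 2, 1, 3]


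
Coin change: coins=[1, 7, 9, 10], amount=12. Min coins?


dp[0]=0; dp[i]=1+min(dp[i-c] for c in coins)
...dp[7]=1, dp[8]=2, dp[9]=1, dp[10]=1, dp[11]=2, dp[12]=3
Minimum coins for 12 = 3


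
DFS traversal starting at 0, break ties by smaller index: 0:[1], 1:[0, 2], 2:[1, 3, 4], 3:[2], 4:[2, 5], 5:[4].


DFS stack-based: start with [0]
Visit order: [0, 1, 2, 3, 4, 5]


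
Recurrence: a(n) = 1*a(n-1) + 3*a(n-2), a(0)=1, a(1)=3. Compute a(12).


Build bottom-up:
...a(10)=5001, a(11)=11526, a(12)=1*11526+3*5001=26529


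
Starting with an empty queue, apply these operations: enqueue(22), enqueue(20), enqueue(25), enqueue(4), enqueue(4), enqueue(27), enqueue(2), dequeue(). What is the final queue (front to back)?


enqueue(22) -> [22]
enqueue(20) -> [22, 20]
enqueue(25) -> [22, 20, 25]
enqueue(4) -> [22, 20, 25, 4]
enqueue(4) -> [22, 20, 25, 4, 4]
enqueue(27) -> [22, 20, 25, 4, 4, 27]
enqueue(2) -> [22, 20, 25, 4, 4, 27, 2]
dequeue() returns 22 -> [20, 25, 4, 4, 27, 2]
Final queue (front to back): [20, 25, 4, 4, 27, 2]


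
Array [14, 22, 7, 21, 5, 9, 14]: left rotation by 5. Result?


Left rotate by 5: [9, 14, 14, 22, 7, 21, 5]


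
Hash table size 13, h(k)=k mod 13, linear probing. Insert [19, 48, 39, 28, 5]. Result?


Insertions: 19->slot 6; 48->slot 9; 39->slot 0; 28->slot 2; 5->slot 5
Table: [39, None, 28, None, None, 5, 19, None, None, 48, None, None, None]


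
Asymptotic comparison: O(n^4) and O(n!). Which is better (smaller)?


quartic grows slower than factorial
O(n^4) is asymptotically smaller; O(n!) grows faster


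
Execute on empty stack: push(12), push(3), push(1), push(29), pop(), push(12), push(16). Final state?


push(12) -> [12]
push(3) -> [12, 3]
push(1) -> [12, 3, 1]
push(29) -> [12, 3, 1, 29]
pop() returns 29 -> [12, 3, 1]
push(12) -> [12, 3, 1, 12]
push(16) -> [12, 3, 1, 12, 16]
Final stack (bottom to top): [12, 3, 1, 12, 16]


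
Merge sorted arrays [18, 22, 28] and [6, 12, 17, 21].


Compare heads, take smaller each step.
Merged: [6, 12, 17, 18, 21, 22, 28]


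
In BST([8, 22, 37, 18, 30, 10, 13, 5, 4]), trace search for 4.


BST root = 8
Search for 4: compare at each node
Path: [8, 5, 4]


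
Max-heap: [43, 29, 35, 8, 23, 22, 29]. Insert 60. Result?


Append 60: [43, 29, 35, 8, 23, 22, 29, 60]
Bubble up: swap idx 7(60) with idx 3(8); swap idx 3(60) with idx 1(29); swap idx 1(60) with idx 0(43)
Result: [60, 43, 35, 29, 23, 22, 29, 8]


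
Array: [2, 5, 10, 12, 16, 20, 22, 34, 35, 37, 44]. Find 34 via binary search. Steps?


Search for 34:
[0,10] mid=5 arr[5]=20
[6,10] mid=8 arr[8]=35
[6,7] mid=6 arr[6]=22
[7,7] mid=7 arr[7]=34
Total: 4 comparisons


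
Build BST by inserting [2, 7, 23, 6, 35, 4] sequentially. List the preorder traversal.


Root = 2; build tree by BST insertion.
Preorder traversal: [2, 7, 6, 4, 23, 35]
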